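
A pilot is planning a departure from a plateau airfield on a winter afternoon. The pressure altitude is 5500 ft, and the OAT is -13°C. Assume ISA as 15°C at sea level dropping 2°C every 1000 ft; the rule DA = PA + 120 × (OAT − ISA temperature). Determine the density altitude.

ISA temperature at 5500 ft = 15 − 2 × (5500/1000) = 4°C.
ISA deviation = -13 − 4 = -17°C.
Density altitude = 5500 + 120 × (-17) = 5500 + (-2040) = 3460 ft.

3460 ft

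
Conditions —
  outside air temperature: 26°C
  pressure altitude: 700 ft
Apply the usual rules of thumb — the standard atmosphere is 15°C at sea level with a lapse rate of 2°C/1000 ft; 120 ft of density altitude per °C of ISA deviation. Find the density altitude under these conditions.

ISA temperature at 700 ft = 15 − 2 × (700/1000) = 13.6°C.
ISA deviation = 26 − 13.6 = +12.4°C.
Density altitude = 700 + 120 × (12.4) = 700 + (+1488) = 2188 ft.

2188 ft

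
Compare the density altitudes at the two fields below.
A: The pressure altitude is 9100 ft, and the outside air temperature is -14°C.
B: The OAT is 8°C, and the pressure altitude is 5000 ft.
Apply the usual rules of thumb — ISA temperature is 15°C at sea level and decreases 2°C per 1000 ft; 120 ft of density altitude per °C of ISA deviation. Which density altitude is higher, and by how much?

A: ISA temp = -3.2°C, deviation -10.8°C, DA = 9100 + 120 × (-10.8) = 7804 ft.
B: ISA temp = 5°C, deviation +3°C, DA = 5000 + 120 × 3 = 5360 ft.
A is higher by 7804 − 5360 = 2444 ft.

A by 2444 ft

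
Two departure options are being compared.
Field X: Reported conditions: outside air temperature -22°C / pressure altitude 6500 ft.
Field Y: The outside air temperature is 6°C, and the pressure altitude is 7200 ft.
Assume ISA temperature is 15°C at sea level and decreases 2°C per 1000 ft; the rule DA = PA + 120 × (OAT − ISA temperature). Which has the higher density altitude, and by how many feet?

Field Y by 4228 ft

Field X: ISA temp = 2°C, deviation -24°C, DA = 6500 + 120 × (-24) = 3620 ft.
Field Y: ISA temp = 0.6°C, deviation +5.4°C, DA = 7200 + 120 × 5.4 = 7848 ft.
Field Y is higher by 7848 − 3620 = 4228 ft.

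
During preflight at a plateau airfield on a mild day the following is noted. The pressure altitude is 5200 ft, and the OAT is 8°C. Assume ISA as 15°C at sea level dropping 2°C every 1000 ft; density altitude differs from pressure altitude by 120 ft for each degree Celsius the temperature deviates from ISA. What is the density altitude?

5608 ft

ISA temperature at 5200 ft = 15 − 2 × (5200/1000) = 4.6°C.
ISA deviation = 8 − 4.6 = +3.4°C.
Density altitude = 5200 + 120 × (3.4) = 5200 + (+408) = 5608 ft.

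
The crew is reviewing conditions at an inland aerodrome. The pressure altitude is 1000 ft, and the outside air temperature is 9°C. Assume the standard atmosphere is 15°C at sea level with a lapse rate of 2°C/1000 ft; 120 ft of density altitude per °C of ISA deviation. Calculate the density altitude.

ISA temperature at 1000 ft = 15 − 2 × (1000/1000) = 13°C.
ISA deviation = 9 − 13 = -4°C.
Density altitude = 1000 + 120 × (-4) = 1000 + (-480) = 520 ft.

520 ft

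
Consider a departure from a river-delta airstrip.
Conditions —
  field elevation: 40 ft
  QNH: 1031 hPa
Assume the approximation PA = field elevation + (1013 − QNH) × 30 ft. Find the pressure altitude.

-500 ft

Pressure correction = (1013 − 1031) × 30 = -540 ft.
Pressure altitude = 40 + (-540) = -500 ft.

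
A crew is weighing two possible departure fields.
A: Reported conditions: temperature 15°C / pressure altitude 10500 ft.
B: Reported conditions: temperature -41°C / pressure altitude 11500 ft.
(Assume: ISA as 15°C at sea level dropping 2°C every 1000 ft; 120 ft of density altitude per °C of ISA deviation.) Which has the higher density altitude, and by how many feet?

A by 5480 ft

A: ISA temp = -6°C, deviation +21°C, DA = 10500 + 120 × 21 = 13020 ft.
B: ISA temp = -8°C, deviation -33°C, DA = 11500 + 120 × (-33) = 7540 ft.
A is higher by 13020 − 7540 = 5480 ft.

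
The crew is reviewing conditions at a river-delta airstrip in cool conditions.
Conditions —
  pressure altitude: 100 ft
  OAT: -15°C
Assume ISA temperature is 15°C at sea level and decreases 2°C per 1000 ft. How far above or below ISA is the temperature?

ISA temperature at 100 ft = 15 − 2 × (100/1000) = 14.8°C.
Deviation = OAT − ISA = -15 − 14.8 = -29.8°C.

ISA-29.8°C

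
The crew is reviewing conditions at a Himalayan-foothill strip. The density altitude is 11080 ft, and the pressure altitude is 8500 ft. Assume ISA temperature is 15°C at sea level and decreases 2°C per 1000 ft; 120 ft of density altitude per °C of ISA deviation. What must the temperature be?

Density altitude − pressure altitude = 11080 − 8500 = +2580 ft.
At 120 ft/°C that is an ISA deviation of 2580/120 = +21.5°C.
ISA temperature at 8500 ft = 15 − 2 × (8500/1000) = -2°C.
OAT = ISA + deviation = -2 + (+21.5) = 19.5°C.

19.5°C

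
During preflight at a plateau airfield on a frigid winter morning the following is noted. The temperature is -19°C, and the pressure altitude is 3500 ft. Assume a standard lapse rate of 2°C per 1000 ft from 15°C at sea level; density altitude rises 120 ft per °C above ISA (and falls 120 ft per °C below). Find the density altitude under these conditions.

260 ft

ISA temperature at 3500 ft = 15 − 2 × (3500/1000) = 8°C.
ISA deviation = -19 − 8 = -27°C.
Density altitude = 3500 + 120 × (-27) = 3500 + (-3240) = 260 ft.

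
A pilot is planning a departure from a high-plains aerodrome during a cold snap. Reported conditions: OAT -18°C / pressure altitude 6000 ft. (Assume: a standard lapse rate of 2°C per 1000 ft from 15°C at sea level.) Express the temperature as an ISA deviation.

ISA temperature at 6000 ft = 15 − 2 × (6000/1000) = 3°C.
Deviation = OAT − ISA = -18 − 3 = -21°C.

ISA-21°C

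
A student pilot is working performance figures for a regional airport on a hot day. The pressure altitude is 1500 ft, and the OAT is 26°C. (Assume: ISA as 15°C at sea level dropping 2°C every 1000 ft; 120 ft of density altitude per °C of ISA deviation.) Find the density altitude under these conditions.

ISA temperature at 1500 ft = 15 − 2 × (1500/1000) = 12°C.
ISA deviation = 26 − 12 = +14°C.
Density altitude = 1500 + 120 × (14) = 1500 + (+1680) = 3180 ft.

3180 ft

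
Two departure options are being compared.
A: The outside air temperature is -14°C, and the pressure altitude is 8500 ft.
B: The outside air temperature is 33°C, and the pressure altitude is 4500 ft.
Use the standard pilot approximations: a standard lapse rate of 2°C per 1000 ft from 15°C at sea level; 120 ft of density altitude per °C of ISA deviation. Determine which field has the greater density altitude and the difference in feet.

B by 680 ft

A: ISA temp = -2°C, deviation -12°C, DA = 8500 + 120 × (-12) = 7060 ft.
B: ISA temp = 6°C, deviation +27°C, DA = 4500 + 120 × 27 = 7740 ft.
B is higher by 7740 − 7060 = 680 ft.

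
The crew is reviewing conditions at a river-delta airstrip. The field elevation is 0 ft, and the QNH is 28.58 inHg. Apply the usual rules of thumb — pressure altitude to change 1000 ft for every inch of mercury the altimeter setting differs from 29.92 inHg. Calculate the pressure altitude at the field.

1340 ft

Pressure correction = (29.92 − 28.58) × 1000 = +1340 ft.
Pressure altitude = 0 + (+1340) = 1340 ft.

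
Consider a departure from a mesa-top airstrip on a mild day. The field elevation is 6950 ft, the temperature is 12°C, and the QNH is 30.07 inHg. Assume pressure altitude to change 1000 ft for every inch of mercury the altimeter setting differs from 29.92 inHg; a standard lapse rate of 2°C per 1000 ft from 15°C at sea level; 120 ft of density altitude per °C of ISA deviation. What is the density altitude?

8072 ft

Pressure altitude = 6950 + (29.92 − 30.07) × 1000 = 6950 + (-150) = 6800 ft.
ISA temperature at 6800 ft = 15 − 2 × (6800/1000) = 1.4°C.
ISA deviation = 12 − 1.4 = +10.6°C.
Density altitude = 6800 + 120 × (10.6) = 8072 ft.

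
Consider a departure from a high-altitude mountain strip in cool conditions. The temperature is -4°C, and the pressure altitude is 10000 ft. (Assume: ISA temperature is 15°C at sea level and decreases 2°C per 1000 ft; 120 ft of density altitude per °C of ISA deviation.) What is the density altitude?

10120 ft

ISA temperature at 10000 ft = 15 − 2 × (10000/1000) = -5°C.
ISA deviation = -4 − (-5) = +1°C.
Density altitude = 10000 + 120 × (1) = 10000 + (+120) = 10120 ft.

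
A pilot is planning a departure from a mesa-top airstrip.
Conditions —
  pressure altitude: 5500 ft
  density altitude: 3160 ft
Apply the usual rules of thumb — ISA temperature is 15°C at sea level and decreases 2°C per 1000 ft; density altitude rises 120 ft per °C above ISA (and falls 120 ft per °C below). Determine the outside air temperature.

-15.5°C

Density altitude − pressure altitude = 3160 − 5500 = -2340 ft.
At 120 ft/°C that is an ISA deviation of -2340/120 = -19.5°C.
ISA temperature at 5500 ft = 15 − 2 × (5500/1000) = 4°C.
OAT = ISA + deviation = 4 + (-19.5) = -15.5°C.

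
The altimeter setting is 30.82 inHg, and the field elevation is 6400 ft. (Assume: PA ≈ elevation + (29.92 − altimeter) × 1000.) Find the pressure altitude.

Pressure correction = (29.92 − 30.82) × 1000 = -900 ft.
Pressure altitude = 6400 + (-900) = 5500 ft.

5500 ft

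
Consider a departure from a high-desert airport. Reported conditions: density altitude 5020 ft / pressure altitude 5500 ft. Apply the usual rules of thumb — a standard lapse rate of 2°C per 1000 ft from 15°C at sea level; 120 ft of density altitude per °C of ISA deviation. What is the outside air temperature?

Density altitude − pressure altitude = 5020 − 5500 = -480 ft.
At 120 ft/°C that is an ISA deviation of -480/120 = -4°C.
ISA temperature at 5500 ft = 15 − 2 × (5500/1000) = 4°C.
OAT = ISA + deviation = 4 + (-4) = 0°C.

0°C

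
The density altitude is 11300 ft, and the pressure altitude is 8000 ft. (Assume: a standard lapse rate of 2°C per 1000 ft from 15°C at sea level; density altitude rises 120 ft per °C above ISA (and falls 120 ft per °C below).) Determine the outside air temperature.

26.5°C

Density altitude − pressure altitude = 11300 − 8000 = +3300 ft.
At 120 ft/°C that is an ISA deviation of 3300/120 = +27.5°C.
ISA temperature at 8000 ft = 15 − 2 × (8000/1000) = -1°C.
OAT = ISA + deviation = -1 + (+27.5) = 26.5°C.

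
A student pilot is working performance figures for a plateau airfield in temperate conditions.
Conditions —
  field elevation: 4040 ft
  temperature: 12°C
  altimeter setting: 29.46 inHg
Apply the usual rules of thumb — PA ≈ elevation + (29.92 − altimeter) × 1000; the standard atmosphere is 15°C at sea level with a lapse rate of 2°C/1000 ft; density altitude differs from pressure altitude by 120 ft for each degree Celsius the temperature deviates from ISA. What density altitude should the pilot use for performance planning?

Pressure altitude = 4040 + (29.92 − 29.46) × 1000 = 4040 + (+460) = 4500 ft.
ISA temperature at 4500 ft = 15 − 2 × (4500/1000) = 6°C.
ISA deviation = 12 − 6 = +6°C.
Density altitude = 4500 + 120 × (6) = 5220 ft.

5220 ft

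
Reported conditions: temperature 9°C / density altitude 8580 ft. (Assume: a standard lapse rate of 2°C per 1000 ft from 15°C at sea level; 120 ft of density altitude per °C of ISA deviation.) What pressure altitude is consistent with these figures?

7500 ft

DA = PA + 120 × (OAT − (15 − 2·PA/1000)) = PA + 120·OAT − 1800 + 0.24·PA = 1.24·PA + 120·OAT − 1800.
So 1.24·PA = 8580 − 120 × 9 + 1800 = 9300.
PA = 9300 / 1.24 = 7500 ft.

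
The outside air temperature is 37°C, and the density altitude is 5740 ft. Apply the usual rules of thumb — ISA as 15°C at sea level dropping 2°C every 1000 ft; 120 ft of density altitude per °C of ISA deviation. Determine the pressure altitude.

DA = PA + 120 × (OAT − (15 − 2·PA/1000)) = PA + 120·OAT − 1800 + 0.24·PA = 1.24·PA + 120·OAT − 1800.
So 1.24·PA = 5740 − 120 × 37 + 1800 = 3100.
PA = 3100 / 1.24 = 2500 ft.

2500 ft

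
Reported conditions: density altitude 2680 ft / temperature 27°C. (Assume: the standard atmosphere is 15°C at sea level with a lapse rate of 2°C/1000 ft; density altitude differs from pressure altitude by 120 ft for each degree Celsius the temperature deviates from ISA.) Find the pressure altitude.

DA = PA + 120 × (OAT − (15 − 2·PA/1000)) = PA + 120·OAT − 1800 + 0.24·PA = 1.24·PA + 120·OAT − 1800.
So 1.24·PA = 2680 − 120 × 27 + 1800 = 1240.
PA = 1240 / 1.24 = 1000 ft.

1000 ft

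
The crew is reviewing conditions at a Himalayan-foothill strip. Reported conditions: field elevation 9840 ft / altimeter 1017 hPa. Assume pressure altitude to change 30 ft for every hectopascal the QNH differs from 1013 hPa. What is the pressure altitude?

9720 ft

Pressure correction = (1013 − 1017) × 30 = -120 ft.
Pressure altitude = 9840 + (-120) = 9720 ft.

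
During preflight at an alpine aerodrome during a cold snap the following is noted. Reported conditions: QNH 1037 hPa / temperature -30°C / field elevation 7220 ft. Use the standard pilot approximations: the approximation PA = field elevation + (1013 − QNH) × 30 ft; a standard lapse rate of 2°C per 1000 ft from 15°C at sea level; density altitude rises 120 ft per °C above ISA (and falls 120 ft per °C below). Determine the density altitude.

Pressure altitude = 7220 + (1013 − 1037) × 30 = 7220 + (-720) = 6500 ft.
ISA temperature at 6500 ft = 15 − 2 × (6500/1000) = 2°C.
ISA deviation = -30 − 2 = -32°C.
Density altitude = 6500 + 120 × (-32) = 2660 ft.

2660 ft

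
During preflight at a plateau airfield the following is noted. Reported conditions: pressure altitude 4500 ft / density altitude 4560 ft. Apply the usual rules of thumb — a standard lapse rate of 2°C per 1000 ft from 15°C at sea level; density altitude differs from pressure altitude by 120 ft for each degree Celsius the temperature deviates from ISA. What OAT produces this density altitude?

Density altitude − pressure altitude = 4560 − 4500 = +60 ft.
At 120 ft/°C that is an ISA deviation of 60/120 = +0.5°C.
ISA temperature at 4500 ft = 15 − 2 × (4500/1000) = 6°C.
OAT = ISA + deviation = 6 + (+0.5) = 6.5°C.

6.5°C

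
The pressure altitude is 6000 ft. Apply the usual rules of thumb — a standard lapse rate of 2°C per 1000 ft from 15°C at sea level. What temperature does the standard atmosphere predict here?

3°C

ISA temperature = 15 − 2 × (6000/1000) = 15 − 12 = 3°C.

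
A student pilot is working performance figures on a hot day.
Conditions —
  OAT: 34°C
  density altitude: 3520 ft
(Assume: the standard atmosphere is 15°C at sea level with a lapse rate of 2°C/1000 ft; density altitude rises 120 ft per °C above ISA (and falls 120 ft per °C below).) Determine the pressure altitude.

1000 ft

DA = PA + 120 × (OAT − (15 − 2·PA/1000)) = PA + 120·OAT − 1800 + 0.24·PA = 1.24·PA + 120·OAT − 1800.
So 1.24·PA = 3520 − 120 × 34 + 1800 = 1240.
PA = 1240 / 1.24 = 1000 ft.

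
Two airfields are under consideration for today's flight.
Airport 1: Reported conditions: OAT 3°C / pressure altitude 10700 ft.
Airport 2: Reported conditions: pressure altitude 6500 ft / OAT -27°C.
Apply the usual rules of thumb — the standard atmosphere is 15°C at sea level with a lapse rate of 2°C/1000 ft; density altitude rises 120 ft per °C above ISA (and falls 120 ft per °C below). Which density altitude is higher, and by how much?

Airport 1: ISA temp = -6.4°C, deviation +9.4°C, DA = 10700 + 120 × 9.4 = 11828 ft.
Airport 2: ISA temp = 2°C, deviation -29°C, DA = 6500 + 120 × (-29) = 3020 ft.
Airport 1 is higher by 11828 − 3020 = 8808 ft.

Airport 1 by 8808 ft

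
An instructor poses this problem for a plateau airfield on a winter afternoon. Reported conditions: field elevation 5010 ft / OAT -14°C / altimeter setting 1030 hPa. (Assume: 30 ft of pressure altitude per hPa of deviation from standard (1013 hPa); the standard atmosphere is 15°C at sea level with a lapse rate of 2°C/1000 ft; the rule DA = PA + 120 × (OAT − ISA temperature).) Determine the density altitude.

2100 ft

Pressure altitude = 5010 + (1013 − 1030) × 30 = 5010 + (-510) = 4500 ft.
ISA temperature at 4500 ft = 15 − 2 × (4500/1000) = 6°C.
ISA deviation = -14 − 6 = -20°C.
Density altitude = 4500 + 120 × (-20) = 2100 ft.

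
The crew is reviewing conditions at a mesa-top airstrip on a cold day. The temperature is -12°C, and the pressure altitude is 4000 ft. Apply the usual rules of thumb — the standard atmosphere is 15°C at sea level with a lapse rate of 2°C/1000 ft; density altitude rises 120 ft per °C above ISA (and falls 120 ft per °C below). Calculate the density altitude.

1720 ft

ISA temperature at 4000 ft = 15 − 2 × (4000/1000) = 7°C.
ISA deviation = -12 − 7 = -19°C.
Density altitude = 4000 + 120 × (-19) = 4000 + (-2280) = 1720 ft.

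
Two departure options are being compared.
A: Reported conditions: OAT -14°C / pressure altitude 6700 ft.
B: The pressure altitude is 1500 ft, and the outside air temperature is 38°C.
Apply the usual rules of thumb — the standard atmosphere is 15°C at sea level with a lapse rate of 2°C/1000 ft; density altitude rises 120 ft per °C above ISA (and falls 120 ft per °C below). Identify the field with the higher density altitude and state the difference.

A by 208 ft

A: ISA temp = 1.6°C, deviation -15.6°C, DA = 6700 + 120 × (-15.6) = 4828 ft.
B: ISA temp = 12°C, deviation +26°C, DA = 1500 + 120 × 26 = 4620 ft.
A is higher by 4828 − 4620 = 208 ft.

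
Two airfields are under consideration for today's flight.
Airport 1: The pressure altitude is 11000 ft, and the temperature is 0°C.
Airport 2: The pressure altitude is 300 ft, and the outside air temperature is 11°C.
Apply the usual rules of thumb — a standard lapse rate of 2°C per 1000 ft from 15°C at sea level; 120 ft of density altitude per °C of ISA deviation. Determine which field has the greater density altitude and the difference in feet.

Airport 1: ISA temp = -7°C, deviation +7°C, DA = 11000 + 120 × 7 = 11840 ft.
Airport 2: ISA temp = 14.4°C, deviation -3.4°C, DA = 300 + 120 × (-3.4) = -108 ft.
Airport 1 is higher by 11840 − (-108) = 11948 ft.

Airport 1 by 11948 ft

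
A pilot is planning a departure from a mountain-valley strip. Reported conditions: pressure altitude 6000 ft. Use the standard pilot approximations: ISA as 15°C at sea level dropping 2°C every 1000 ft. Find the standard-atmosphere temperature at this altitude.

3°C

ISA temperature = 15 − 2 × (6000/1000) = 15 − 12 = 3°C.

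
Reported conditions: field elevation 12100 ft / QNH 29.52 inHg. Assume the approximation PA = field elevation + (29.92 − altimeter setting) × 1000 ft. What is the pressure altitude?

12500 ft

Pressure correction = (29.92 − 29.52) × 1000 = +400 ft.
Pressure altitude = 12100 + (+400) = 12500 ft.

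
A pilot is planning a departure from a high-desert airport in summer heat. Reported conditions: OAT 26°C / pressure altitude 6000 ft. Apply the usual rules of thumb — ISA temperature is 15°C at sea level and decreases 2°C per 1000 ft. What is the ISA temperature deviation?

ISA+23°C

ISA temperature at 6000 ft = 15 − 2 × (6000/1000) = 3°C.
Deviation = OAT − ISA = 26 − 3 = +23°C.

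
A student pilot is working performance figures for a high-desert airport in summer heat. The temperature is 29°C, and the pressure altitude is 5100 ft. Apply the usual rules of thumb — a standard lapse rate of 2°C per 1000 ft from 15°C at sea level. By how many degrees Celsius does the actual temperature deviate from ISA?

ISA+24.2°C

ISA temperature at 5100 ft = 15 − 2 × (5100/1000) = 4.8°C.
Deviation = OAT − ISA = 29 − 4.8 = +24.2°C.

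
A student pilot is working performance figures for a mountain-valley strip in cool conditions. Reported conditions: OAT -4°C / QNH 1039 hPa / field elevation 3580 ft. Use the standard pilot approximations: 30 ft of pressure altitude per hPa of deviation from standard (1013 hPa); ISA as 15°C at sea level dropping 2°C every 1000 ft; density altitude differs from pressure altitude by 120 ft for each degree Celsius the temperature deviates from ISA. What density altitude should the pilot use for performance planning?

1192 ft

Pressure altitude = 3580 + (1013 − 1039) × 30 = 3580 + (-780) = 2800 ft.
ISA temperature at 2800 ft = 15 − 2 × (2800/1000) = 9.4°C.
ISA deviation = -4 − 9.4 = -13.4°C.
Density altitude = 2800 + 120 × (-13.4) = 1192 ft.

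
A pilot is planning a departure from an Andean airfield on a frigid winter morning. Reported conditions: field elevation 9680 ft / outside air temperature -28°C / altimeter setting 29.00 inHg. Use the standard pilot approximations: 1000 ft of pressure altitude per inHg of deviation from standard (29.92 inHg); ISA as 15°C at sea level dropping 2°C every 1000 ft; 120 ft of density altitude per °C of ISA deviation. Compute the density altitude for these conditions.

7984 ft

Pressure altitude = 9680 + (29.92 − 29.00) × 1000 = 9680 + (+920) = 10600 ft.
ISA temperature at 10600 ft = 15 − 2 × (10600/1000) = -6.2°C.
ISA deviation = -28 − (-6.2) = -21.8°C.
Density altitude = 10600 + 120 × (-21.8) = 7984 ft.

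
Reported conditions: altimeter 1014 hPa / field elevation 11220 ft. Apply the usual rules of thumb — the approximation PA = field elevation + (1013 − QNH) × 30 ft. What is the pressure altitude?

11190 ft

Pressure correction = (1013 − 1014) × 30 = -30 ft.
Pressure altitude = 11220 + (-30) = 11190 ft.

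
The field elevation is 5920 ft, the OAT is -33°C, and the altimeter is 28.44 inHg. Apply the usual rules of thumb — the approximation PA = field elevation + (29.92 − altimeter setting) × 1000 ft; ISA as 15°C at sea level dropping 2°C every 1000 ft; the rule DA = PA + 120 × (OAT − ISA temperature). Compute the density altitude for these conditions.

Pressure altitude = 5920 + (29.92 − 28.44) × 1000 = 5920 + (+1480) = 7400 ft.
ISA temperature at 7400 ft = 15 − 2 × (7400/1000) = 0.2°C.
ISA deviation = -33 − 0.2 = -33.2°C.
Density altitude = 7400 + 120 × (-33.2) = 3416 ft.

3416 ft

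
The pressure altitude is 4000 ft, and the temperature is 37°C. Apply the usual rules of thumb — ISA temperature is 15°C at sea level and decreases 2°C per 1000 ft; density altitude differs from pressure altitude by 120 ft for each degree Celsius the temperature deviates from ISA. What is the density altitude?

ISA temperature at 4000 ft = 15 − 2 × (4000/1000) = 7°C.
ISA deviation = 37 − 7 = +30°C.
Density altitude = 4000 + 120 × (30) = 4000 + (+3600) = 7600 ft.

7600 ft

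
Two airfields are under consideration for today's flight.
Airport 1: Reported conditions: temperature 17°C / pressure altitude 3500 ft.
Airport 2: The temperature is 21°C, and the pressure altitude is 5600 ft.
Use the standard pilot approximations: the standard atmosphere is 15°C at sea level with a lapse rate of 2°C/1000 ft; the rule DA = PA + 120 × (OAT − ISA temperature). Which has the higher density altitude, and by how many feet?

Airport 2 by 3084 ft

Airport 1: ISA temp = 8°C, deviation +9°C, DA = 3500 + 120 × 9 = 4580 ft.
Airport 2: ISA temp = 3.8°C, deviation +17.2°C, DA = 5600 + 120 × 17.2 = 7664 ft.
Airport 2 is higher by 7664 − 4580 = 3084 ft.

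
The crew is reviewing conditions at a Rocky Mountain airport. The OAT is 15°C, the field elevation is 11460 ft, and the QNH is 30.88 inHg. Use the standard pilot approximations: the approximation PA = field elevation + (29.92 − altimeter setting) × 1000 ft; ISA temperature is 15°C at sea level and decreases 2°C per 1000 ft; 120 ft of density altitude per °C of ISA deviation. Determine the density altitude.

13020 ft

Pressure altitude = 11460 + (29.92 − 30.88) × 1000 = 11460 + (-960) = 10500 ft.
ISA temperature at 10500 ft = 15 − 2 × (10500/1000) = -6°C.
ISA deviation = 15 − (-6) = +21°C.
Density altitude = 10500 + 120 × (21) = 13020 ft.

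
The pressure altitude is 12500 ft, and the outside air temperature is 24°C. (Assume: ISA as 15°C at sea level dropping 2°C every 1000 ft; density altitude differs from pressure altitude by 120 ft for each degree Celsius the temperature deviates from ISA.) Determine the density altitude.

ISA temperature at 12500 ft = 15 − 2 × (12500/1000) = -10°C.
ISA deviation = 24 − (-10) = +34°C.
Density altitude = 12500 + 120 × (34) = 12500 + (+4080) = 16580 ft.

16580 ft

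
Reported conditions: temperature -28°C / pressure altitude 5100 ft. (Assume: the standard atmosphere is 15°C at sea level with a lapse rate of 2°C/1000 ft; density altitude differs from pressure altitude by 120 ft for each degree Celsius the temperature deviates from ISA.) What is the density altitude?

1164 ft

ISA temperature at 5100 ft = 15 − 2 × (5100/1000) = 4.8°C.
ISA deviation = -28 − 4.8 = -32.8°C.
Density altitude = 5100 + 120 × (-32.8) = 5100 + (-3936) = 1164 ft.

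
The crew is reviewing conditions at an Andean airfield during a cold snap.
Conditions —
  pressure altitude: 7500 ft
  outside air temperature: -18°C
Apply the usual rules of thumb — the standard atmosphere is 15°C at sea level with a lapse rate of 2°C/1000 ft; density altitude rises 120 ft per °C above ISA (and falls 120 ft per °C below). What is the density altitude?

ISA temperature at 7500 ft = 15 − 2 × (7500/1000) = 0°C.
ISA deviation = -18 − 0 = -18°C.
Density altitude = 7500 + 120 × (-18) = 7500 + (-2160) = 5340 ft.

5340 ft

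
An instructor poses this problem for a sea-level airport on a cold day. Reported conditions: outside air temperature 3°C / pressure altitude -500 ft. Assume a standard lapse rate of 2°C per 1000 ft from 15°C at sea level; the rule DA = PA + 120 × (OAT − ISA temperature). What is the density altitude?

ISA temperature at -500 ft = 15 − 2 × (-500/1000) = 16°C.
ISA deviation = 3 − 16 = -13°C.
Density altitude = -500 + 120 × (-13) = -500 + (-1560) = -2060 ft.

-2060 ft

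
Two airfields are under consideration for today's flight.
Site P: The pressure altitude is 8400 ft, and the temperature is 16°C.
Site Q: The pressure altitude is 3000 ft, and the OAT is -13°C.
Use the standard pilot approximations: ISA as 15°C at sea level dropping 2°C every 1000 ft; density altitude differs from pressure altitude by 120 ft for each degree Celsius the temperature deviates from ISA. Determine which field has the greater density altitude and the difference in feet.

Site P by 10176 ft

Site P: ISA temp = -1.8°C, deviation +17.8°C, DA = 8400 + 120 × 17.8 = 10536 ft.
Site Q: ISA temp = 9°C, deviation -22°C, DA = 3000 + 120 × (-22) = 360 ft.
Site P is higher by 10536 − 360 = 10176 ft.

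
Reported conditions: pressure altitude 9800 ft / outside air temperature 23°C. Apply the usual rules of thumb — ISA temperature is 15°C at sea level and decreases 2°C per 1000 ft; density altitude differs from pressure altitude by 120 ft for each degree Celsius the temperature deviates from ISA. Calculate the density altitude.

ISA temperature at 9800 ft = 15 − 2 × (9800/1000) = -4.6°C.
ISA deviation = 23 − (-4.6) = +27.6°C.
Density altitude = 9800 + 120 × (27.6) = 9800 + (+3312) = 13112 ft.

13112 ft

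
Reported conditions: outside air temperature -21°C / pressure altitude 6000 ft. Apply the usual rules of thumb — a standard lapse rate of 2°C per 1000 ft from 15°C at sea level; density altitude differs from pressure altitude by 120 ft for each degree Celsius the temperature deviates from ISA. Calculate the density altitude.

3120 ft

ISA temperature at 6000 ft = 15 − 2 × (6000/1000) = 3°C.
ISA deviation = -21 − 3 = -24°C.
Density altitude = 6000 + 120 × (-24) = 6000 + (-2880) = 3120 ft.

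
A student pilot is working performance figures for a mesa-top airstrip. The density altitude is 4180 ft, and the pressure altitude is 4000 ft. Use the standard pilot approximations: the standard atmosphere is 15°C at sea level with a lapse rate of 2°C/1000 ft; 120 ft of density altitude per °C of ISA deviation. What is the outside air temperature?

8.5°C

Density altitude − pressure altitude = 4180 − 4000 = +180 ft.
At 120 ft/°C that is an ISA deviation of 180/120 = +1.5°C.
ISA temperature at 4000 ft = 15 − 2 × (4000/1000) = 7°C.
OAT = ISA + deviation = 7 + (+1.5) = 8.5°C.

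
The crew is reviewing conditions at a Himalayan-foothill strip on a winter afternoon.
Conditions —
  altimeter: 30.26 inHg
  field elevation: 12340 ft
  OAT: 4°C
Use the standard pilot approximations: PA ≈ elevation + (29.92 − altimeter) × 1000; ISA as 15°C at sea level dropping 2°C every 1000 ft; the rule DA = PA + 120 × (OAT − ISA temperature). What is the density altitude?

Pressure altitude = 12340 + (29.92 − 30.26) × 1000 = 12340 + (-340) = 12000 ft.
ISA temperature at 12000 ft = 15 − 2 × (12000/1000) = -9°C.
ISA deviation = 4 − (-9) = +13°C.
Density altitude = 12000 + 120 × (13) = 13560 ft.

13560 ft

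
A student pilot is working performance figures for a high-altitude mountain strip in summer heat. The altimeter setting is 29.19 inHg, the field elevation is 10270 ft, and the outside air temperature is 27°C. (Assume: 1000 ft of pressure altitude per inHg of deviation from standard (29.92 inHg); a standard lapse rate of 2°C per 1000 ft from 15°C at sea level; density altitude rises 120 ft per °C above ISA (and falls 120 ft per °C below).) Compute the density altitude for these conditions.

Pressure altitude = 10270 + (29.92 − 29.19) × 1000 = 10270 + (+730) = 11000 ft.
ISA temperature at 11000 ft = 15 − 2 × (11000/1000) = -7°C.
ISA deviation = 27 − (-7) = +34°C.
Density altitude = 11000 + 120 × (34) = 15080 ft.

15080 ft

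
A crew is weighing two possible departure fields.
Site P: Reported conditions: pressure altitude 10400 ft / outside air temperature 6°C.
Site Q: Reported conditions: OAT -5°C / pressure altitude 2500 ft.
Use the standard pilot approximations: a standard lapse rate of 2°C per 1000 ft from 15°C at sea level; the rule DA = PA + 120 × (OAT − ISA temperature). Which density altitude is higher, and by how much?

Site P: ISA temp = -5.8°C, deviation +11.8°C, DA = 10400 + 120 × 11.8 = 11816 ft.
Site Q: ISA temp = 10°C, deviation -15°C, DA = 2500 + 120 × (-15) = 700 ft.
Site P is higher by 11816 − 700 = 11116 ft.

Site P by 11116 ft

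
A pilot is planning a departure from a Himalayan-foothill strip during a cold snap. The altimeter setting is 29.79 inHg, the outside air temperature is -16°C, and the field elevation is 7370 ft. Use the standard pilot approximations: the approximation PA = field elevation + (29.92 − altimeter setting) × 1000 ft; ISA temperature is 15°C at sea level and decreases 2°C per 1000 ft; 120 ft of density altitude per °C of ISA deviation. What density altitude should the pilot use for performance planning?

5580 ft

Pressure altitude = 7370 + (29.92 − 29.79) × 1000 = 7370 + (+130) = 7500 ft.
ISA temperature at 7500 ft = 15 − 2 × (7500/1000) = 0°C.
ISA deviation = -16 − 0 = -16°C.
Density altitude = 7500 + 120 × (-16) = 5580 ft.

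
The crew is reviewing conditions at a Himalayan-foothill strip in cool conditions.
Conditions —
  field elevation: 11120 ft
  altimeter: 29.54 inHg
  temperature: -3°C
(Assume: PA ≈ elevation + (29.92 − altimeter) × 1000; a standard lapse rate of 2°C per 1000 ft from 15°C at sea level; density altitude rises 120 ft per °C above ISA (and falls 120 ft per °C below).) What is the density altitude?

12100 ft

Pressure altitude = 11120 + (29.92 − 29.54) × 1000 = 11120 + (+380) = 11500 ft.
ISA temperature at 11500 ft = 15 − 2 × (11500/1000) = -8°C.
ISA deviation = -3 − (-8) = +5°C.
Density altitude = 11500 + 120 × (5) = 12100 ft.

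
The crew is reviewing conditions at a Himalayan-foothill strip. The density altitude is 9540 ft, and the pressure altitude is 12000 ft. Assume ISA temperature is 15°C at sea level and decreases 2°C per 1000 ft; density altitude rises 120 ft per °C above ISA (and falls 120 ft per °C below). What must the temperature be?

Density altitude − pressure altitude = 9540 − 12000 = -2460 ft.
At 120 ft/°C that is an ISA deviation of -2460/120 = -20.5°C.
ISA temperature at 12000 ft = 15 − 2 × (12000/1000) = -9°C.
OAT = ISA + deviation = -9 + (-20.5) = -29.5°C.

-29.5°C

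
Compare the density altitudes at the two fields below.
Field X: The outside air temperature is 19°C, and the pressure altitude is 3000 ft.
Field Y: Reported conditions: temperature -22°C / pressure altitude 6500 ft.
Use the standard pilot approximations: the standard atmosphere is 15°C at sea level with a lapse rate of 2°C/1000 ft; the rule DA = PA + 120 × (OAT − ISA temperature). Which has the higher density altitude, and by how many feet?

Field X: ISA temp = 9°C, deviation +10°C, DA = 3000 + 120 × 10 = 4200 ft.
Field Y: ISA temp = 2°C, deviation -24°C, DA = 6500 + 120 × (-24) = 3620 ft.
Field X is higher by 4200 − 3620 = 580 ft.

Field X by 580 ft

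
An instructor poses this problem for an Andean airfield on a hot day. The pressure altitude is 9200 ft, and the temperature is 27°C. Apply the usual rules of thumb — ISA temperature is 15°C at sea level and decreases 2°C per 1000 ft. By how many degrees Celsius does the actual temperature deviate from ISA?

ISA+30.4°C

ISA temperature at 9200 ft = 15 − 2 × (9200/1000) = -3.4°C.
Deviation = OAT − ISA = 27 − (-3.4) = +30.4°C.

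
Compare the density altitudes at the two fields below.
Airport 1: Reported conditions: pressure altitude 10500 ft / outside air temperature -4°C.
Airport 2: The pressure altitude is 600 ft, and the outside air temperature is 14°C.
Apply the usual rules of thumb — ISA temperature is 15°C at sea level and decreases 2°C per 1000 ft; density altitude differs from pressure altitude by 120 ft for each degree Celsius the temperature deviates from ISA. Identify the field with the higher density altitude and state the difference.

Airport 1: ISA temp = -6°C, deviation +2°C, DA = 10500 + 120 × 2 = 10740 ft.
Airport 2: ISA temp = 13.8°C, deviation +0.2°C, DA = 600 + 120 × 0.2 = 624 ft.
Airport 1 is higher by 10740 − 624 = 10116 ft.

Airport 1 by 10116 ft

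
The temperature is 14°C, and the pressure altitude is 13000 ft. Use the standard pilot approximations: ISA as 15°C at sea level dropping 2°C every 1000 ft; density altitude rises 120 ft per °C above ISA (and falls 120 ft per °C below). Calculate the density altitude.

ISA temperature at 13000 ft = 15 − 2 × (13000/1000) = -11°C.
ISA deviation = 14 − (-11) = +25°C.
Density altitude = 13000 + 120 × (25) = 13000 + (+3000) = 16000 ft.

16000 ft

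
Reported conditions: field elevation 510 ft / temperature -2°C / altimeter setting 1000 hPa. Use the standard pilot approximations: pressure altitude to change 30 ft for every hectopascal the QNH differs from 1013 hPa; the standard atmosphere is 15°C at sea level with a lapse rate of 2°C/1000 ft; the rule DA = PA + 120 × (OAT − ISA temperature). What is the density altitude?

-924 ft

Pressure altitude = 510 + (1013 − 1000) × 30 = 510 + (+390) = 900 ft.
ISA temperature at 900 ft = 15 − 2 × (900/1000) = 13.2°C.
ISA deviation = -2 − 13.2 = -15.2°C.
Density altitude = 900 + 120 × (-15.2) = -924 ft.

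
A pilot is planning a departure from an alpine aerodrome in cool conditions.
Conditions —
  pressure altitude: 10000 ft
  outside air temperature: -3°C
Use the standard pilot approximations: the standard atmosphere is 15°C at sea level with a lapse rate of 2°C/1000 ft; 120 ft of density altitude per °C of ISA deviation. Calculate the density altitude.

ISA temperature at 10000 ft = 15 − 2 × (10000/1000) = -5°C.
ISA deviation = -3 − (-5) = +2°C.
Density altitude = 10000 + 120 × (2) = 10000 + (+240) = 10240 ft.

10240 ft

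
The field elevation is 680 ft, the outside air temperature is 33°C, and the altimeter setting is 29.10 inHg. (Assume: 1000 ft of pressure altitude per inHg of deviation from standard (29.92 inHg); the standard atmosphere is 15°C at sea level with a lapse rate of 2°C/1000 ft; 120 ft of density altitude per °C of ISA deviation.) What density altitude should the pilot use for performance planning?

4020 ft

Pressure altitude = 680 + (29.92 − 29.10) × 1000 = 680 + (+820) = 1500 ft.
ISA temperature at 1500 ft = 15 − 2 × (1500/1000) = 12°C.
ISA deviation = 33 − 12 = +21°C.
Density altitude = 1500 + 120 × (21) = 4020 ft.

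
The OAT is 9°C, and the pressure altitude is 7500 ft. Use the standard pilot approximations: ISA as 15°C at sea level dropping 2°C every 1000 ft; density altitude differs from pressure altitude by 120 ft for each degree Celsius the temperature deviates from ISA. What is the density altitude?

8580 ft

ISA temperature at 7500 ft = 15 − 2 × (7500/1000) = 0°C.
ISA deviation = 9 − 0 = +9°C.
Density altitude = 7500 + 120 × (9) = 7500 + (+1080) = 8580 ft.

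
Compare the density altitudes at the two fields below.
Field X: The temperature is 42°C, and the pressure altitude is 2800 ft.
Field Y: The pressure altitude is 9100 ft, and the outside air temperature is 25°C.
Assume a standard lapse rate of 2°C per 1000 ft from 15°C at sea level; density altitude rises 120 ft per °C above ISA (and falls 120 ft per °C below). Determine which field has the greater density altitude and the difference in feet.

Field X: ISA temp = 9.4°C, deviation +32.6°C, DA = 2800 + 120 × 32.6 = 6712 ft.
Field Y: ISA temp = -3.2°C, deviation +28.2°C, DA = 9100 + 120 × 28.2 = 12484 ft.
Field Y is higher by 12484 − 6712 = 5772 ft.

Field Y by 5772 ft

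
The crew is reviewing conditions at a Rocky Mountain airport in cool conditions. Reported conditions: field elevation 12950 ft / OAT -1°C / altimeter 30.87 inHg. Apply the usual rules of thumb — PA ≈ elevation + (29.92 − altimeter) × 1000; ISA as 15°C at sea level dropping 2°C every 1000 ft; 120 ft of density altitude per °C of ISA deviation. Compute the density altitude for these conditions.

12960 ft

Pressure altitude = 12950 + (29.92 − 30.87) × 1000 = 12950 + (-950) = 12000 ft.
ISA temperature at 12000 ft = 15 − 2 × (12000/1000) = -9°C.
ISA deviation = -1 − (-9) = +8°C.
Density altitude = 12000 + 120 × (8) = 12960 ft.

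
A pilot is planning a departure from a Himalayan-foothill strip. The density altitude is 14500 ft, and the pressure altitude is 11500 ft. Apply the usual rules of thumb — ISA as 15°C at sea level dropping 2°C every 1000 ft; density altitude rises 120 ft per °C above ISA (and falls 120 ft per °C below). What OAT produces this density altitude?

17°C

Density altitude − pressure altitude = 14500 − 11500 = +3000 ft.
At 120 ft/°C that is an ISA deviation of 3000/120 = +25°C.
ISA temperature at 11500 ft = 15 − 2 × (11500/1000) = -8°C.
OAT = ISA + deviation = -8 + (+25) = 17°C.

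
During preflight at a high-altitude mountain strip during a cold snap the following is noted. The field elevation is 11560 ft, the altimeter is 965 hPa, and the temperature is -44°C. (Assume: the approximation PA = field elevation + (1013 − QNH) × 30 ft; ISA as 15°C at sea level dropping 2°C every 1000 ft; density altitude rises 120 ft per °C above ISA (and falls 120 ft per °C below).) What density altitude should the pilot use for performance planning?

Pressure altitude = 11560 + (1013 − 965) × 30 = 11560 + (+1440) = 13000 ft.
ISA temperature at 13000 ft = 15 − 2 × (13000/1000) = -11°C.
ISA deviation = -44 − (-11) = -33°C.
Density altitude = 13000 + 120 × (-33) = 9040 ft.

9040 ft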